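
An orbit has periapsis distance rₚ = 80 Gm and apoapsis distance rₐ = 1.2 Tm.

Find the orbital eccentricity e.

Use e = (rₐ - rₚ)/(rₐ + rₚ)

Convert to SI: rₚ = 80 Gm = 8e+10 m; rₐ = 1.2 Tm = 1.2e+12 m.
e = (rₐ − rₚ) / (rₐ + rₚ).
e = (1.2e+12 − 8e+10) / (1.2e+12 + 8e+10) = 1.12e+12 / 1.28e+12 ≈ 0.875.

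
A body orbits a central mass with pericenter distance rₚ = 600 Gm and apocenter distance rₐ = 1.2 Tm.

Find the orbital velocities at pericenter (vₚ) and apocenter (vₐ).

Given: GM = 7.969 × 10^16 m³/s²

Convert to SI: rₚ = 600 Gm = 6e+11 m; rₐ = 1.2 Tm = 1.2e+12 m.
Use the vis-viva equation v² = GM(2/r − 1/a) with a = (rₚ + rₐ)/2 = (6e+11 + 1.2e+12)/2 = 9e+11 m.
vₚ = √(GM · (2/rₚ − 1/a)) = √(7.969e+16 · (2/6e+11 − 1/9e+11)) m/s ≈ 420.8 m/s = 420.8 m/s.
vₐ = √(GM · (2/rₐ − 1/a)) = √(7.969e+16 · (2/1.2e+12 − 1/9e+11)) m/s ≈ 210.4 m/s = 210.4 m/s.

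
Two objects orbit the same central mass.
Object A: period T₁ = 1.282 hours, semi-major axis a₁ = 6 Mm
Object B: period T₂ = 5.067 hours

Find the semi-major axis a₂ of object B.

Convert to SI: T₁ = 1.282 hours = 4615.2 s; a₁ = 6 Mm = 6e+06 m; T₂ = 5.067 hours = 18241.2 s.
Kepler's third law: (T₁/T₂)² = (a₁/a₂)³ ⇒ a₂ = a₁ · (T₂/T₁)^(2/3).
T₂/T₁ = 18241.2 / 4615.2 = 3.95242.
a₂ = 6e+06 · (3.95242)^(2/3) m ≈ 1.5e+07 m = 15 Mm.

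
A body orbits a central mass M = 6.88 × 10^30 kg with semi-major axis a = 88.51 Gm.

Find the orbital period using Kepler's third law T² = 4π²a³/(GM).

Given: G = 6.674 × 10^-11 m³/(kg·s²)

Convert to SI: a = 88.51 Gm = 8.851e+10 m.
GM = G · M = 6.674e-11 · 6.88e+30 = 4.59171e+20 m³/s².
Kepler's third law: T = 2π √(a³ / GM).
Substituting a = 8.851e+10 m and GM = 4.59171e+20 m³/s²:
T = 2π √((8.851e+10)³ / 4.59171e+20) s
T ≈ 7.721e+06 s = 89.36 days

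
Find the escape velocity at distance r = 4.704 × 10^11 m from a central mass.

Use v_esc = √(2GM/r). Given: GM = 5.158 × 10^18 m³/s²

Escape velocity comes from setting total energy to zero: ½v² − GM/r = 0 ⇒ v_esc = √(2GM / r).
v_esc = √(2 · 5.158e+18 / 4.704e+11) m/s ≈ 4683 m/s = 4.683 km/s.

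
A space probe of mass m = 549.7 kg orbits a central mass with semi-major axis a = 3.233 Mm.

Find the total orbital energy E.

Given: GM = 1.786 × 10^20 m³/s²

Convert to SI: a = 3.233 Mm = 3.233e+06 m.
E = −GMm / (2a).
E = −1.786e+20 · 549.7 / (2 · 3.233e+06) J ≈ -1.518e+16 J = -15.18 PJ.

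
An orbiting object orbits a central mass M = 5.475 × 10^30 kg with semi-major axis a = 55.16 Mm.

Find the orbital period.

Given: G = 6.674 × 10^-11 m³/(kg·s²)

Convert to SI: a = 55.16 Mm = 5.516e+07 m.
GM = G · M = 6.674e-11 · 5.475e+30 = 3.65402e+20 m³/s².
Kepler's third law: T = 2π √(a³ / GM).
Substituting a = 5.516e+07 m and GM = 3.65402e+20 m³/s²:
T = 2π √((5.516e+07)³ / 3.65402e+20) s
T ≈ 134.7 s = 2.244 minutes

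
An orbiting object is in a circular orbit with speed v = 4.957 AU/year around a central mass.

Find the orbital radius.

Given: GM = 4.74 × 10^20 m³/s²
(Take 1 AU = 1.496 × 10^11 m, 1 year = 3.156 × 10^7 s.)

Convert to SI: v = 4.957 AU/year = 23497.1 m/s.
For a circular orbit, v² = GM / r, so r = GM / v².
r = 4.74e+20 / (23497.1)² m ≈ 8.585e+11 m = 5.739 AU.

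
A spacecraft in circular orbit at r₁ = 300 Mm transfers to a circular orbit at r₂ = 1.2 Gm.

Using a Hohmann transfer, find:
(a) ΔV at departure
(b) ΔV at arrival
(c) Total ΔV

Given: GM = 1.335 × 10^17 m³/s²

Convert to SI: r₁ = 300 Mm = 3e+08 m; r₂ = 1.2 Gm = 1.2e+09 m.
Transfer semi-major axis: a_t = (r₁ + r₂)/2 = (3e+08 + 1.2e+09)/2 = 7.5e+08 m.
Circular speeds: v₁ = √(GM/r₁) = 21095 m/s, v₂ = √(GM/r₂) = 10547.5 m/s.
Transfer speeds (vis-viva v² = GM(2/r − 1/a_t)): v₁ᵗ = 26683.3 m/s, v₂ᵗ = 6670.83 m/s.
(a) ΔV₁ = |v₁ᵗ − v₁| ≈ 5588 m/s = 5.588 km/s.
(b) ΔV₂ = |v₂ − v₂ᵗ| ≈ 3877 m/s = 3.877 km/s.
(c) ΔV_total = ΔV₁ + ΔV₂ ≈ 9465 m/s = 9.465 km/s.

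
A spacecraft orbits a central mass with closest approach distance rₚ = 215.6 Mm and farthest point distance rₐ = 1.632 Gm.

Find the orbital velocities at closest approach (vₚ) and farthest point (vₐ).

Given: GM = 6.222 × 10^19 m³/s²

Convert to SI: rₚ = 215.6 Mm = 2.156e+08 m; rₐ = 1.632 Gm = 1.632e+09 m.
Use the vis-viva equation v² = GM(2/r − 1/a) with a = (rₚ + rₐ)/2 = (2.156e+08 + 1.632e+09)/2 = 9.238e+08 m.
vₚ = √(GM · (2/rₚ − 1/a)) = √(6.222e+19 · (2/2.156e+08 − 1/9.238e+08)) m/s ≈ 7.14e+05 m/s = 714 km/s.
vₐ = √(GM · (2/rₐ − 1/a)) = √(6.222e+19 · (2/1.632e+09 − 1/9.238e+08)) m/s ≈ 9.433e+04 m/s = 94.33 km/s.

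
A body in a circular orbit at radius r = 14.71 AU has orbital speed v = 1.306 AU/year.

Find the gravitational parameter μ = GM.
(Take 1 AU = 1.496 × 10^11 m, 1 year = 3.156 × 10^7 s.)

Convert to SI: r = 14.71 AU = 2.20062e+12 m; v = 1.306 AU/year = 6190.67 m/s.
For a circular orbit v² = GM/r, so GM = v² · r.
GM = (6190.67)² · 2.20062e+12 m³/s² ≈ 8.434e+19 m³/s² = 8.434 × 10^19 m³/s².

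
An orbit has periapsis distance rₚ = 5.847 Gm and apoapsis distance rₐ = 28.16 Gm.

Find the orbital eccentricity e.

Convert to SI: rₚ = 5.847 Gm = 5.847e+09 m; rₐ = 28.16 Gm = 2.816e+10 m.
e = (rₐ − rₚ) / (rₐ + rₚ).
e = (2.816e+10 − 5.847e+09) / (2.816e+10 + 5.847e+09) = 2.2313e+10 / 3.4007e+10 ≈ 0.6561.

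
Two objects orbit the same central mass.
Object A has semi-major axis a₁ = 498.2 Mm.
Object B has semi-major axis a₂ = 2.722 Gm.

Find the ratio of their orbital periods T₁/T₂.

Convert to SI: a₁ = 498.2 Mm = 4.982e+08 m; a₂ = 2.722 Gm = 2.722e+09 m.
From Kepler's third law, (T₁/T₂)² = (a₁/a₂)³, so T₁/T₂ = (a₁/a₂)^(3/2).
a₁/a₂ = 4.982e+08 / 2.722e+09 = 0.183027.
T₁/T₂ = (0.183027)^(3/2) ≈ 0.0783.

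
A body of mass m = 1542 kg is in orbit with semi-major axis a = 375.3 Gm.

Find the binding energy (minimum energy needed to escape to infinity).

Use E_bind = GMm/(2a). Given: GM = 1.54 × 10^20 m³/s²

Convert to SI: a = 375.3 Gm = 3.753e+11 m.
Total orbital energy is E = −GMm/(2a); binding energy is E_bind = −E = GMm/(2a).
E_bind = 1.54e+20 · 1542 / (2 · 3.753e+11) J ≈ 3.164e+11 J = 316.4 GJ.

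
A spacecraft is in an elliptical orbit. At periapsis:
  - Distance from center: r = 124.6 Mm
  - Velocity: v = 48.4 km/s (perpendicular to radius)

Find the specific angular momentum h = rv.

Convert to SI: r = 124.6 Mm = 1.246e+08 m; v = 48.4 km/s = 48400 m/s.
With v perpendicular to r, h = r · v.
h = 1.246e+08 · 48400 m²/s ≈ 6.031e+12 m²/s.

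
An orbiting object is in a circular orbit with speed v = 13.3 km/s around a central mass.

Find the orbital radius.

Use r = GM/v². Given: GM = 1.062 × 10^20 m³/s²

Convert to SI: v = 13.3 km/s = 13300 m/s.
For a circular orbit, v² = GM / r, so r = GM / v².
r = 1.062e+20 / (13300)² m ≈ 6.004e+11 m = 600.4 Gm.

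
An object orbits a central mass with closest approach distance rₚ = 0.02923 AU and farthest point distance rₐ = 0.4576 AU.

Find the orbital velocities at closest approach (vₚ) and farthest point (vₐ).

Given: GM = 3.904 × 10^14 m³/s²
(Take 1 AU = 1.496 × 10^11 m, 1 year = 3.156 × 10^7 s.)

Convert to SI: rₚ = 0.02923 AU = 4.37281e+09 m; rₐ = 0.4576 AU = 6.8457e+10 m.
Use the vis-viva equation v² = GM(2/r − 1/a) with a = (rₚ + rₐ)/2 = (4.37281e+09 + 6.8457e+10)/2 = 3.64149e+10 m.
vₚ = √(GM · (2/rₚ − 1/a)) = √(3.904e+14 · (2/4.37281e+09 − 1/3.64149e+10)) m/s ≈ 409.7 m/s = 0.08643 AU/year.
vₐ = √(GM · (2/rₐ − 1/a)) = √(3.904e+14 · (2/6.8457e+10 − 1/3.64149e+10)) m/s ≈ 26.17 m/s = 0.005521 AU/year.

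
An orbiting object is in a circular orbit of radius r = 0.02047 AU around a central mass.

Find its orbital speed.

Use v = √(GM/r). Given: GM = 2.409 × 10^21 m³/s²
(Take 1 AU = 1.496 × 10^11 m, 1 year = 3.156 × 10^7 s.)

Convert to SI: r = 0.02047 AU = 3.06231e+09 m.
For a circular orbit, gravity supplies the centripetal force, so v = √(GM / r).
v = √(2.409e+21 / 3.06231e+09) m/s ≈ 8.869e+05 m/s = 187.1 AU/year.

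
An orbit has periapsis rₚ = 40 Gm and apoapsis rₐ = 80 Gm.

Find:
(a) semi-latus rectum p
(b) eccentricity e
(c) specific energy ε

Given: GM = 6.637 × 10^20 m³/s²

Convert to SI: rₚ = 40 Gm = 4e+10 m; rₐ = 80 Gm = 8e+10 m.
(a) From a = (rₚ + rₐ)/2 = 6e+10 m and e = (rₐ − rₚ)/(rₐ + rₚ) = 0.333333, p = a(1 − e²) = 6e+10 · (1 − (0.333333)²) ≈ 5.333e+10 m
(b) e = (rₐ − rₚ)/(rₐ + rₚ) = (8e+10 − 4e+10)/(8e+10 + 4e+10) ≈ 0.3333
(c) With a = (rₚ + rₐ)/2 = 6e+10 m, ε = −GM/(2a) = −6.637e+20/(2 · 6e+10) J/kg ≈ -5.531e+09 J/kg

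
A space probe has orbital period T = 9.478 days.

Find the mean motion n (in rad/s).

Convert to SI: T = 9.478 days = 818899 s.
n = 2π / T.
n = 2π / 818899 s ≈ 7.673e-06 rad/s.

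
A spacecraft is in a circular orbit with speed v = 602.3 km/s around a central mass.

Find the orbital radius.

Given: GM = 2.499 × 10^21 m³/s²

Convert to SI: v = 602.3 km/s = 602300 m/s.
For a circular orbit, v² = GM / r, so r = GM / v².
r = 2.499e+21 / (602300)² m ≈ 6.889e+09 m = 6.889 Gm.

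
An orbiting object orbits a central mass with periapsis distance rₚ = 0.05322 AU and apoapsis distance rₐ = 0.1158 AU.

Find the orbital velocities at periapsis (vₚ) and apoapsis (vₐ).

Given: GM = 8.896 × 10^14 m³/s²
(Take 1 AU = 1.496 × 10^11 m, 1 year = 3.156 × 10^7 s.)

Convert to SI: rₚ = 0.05322 AU = 7.96171e+09 m; rₐ = 0.1158 AU = 1.73237e+10 m.
Use the vis-viva equation v² = GM(2/r − 1/a) with a = (rₚ + rₐ)/2 = (7.96171e+09 + 1.73237e+10)/2 = 1.26427e+10 m.
vₚ = √(GM · (2/rₚ − 1/a)) = √(8.896e+14 · (2/7.96171e+09 − 1/1.26427e+10)) m/s ≈ 391.3 m/s = 0.08255 AU/year.
vₐ = √(GM · (2/rₐ − 1/a)) = √(8.896e+14 · (2/1.73237e+10 − 1/1.26427e+10)) m/s ≈ 179.8 m/s = 0.03794 AU/year.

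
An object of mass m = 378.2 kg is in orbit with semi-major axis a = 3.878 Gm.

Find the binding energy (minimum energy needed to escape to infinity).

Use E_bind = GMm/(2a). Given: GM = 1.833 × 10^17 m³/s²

Convert to SI: a = 3.878 Gm = 3.878e+09 m.
Total orbital energy is E = −GMm/(2a); binding energy is E_bind = −E = GMm/(2a).
E_bind = 1.833e+17 · 378.2 / (2 · 3.878e+09) J ≈ 8.938e+09 J = 8.938 GJ.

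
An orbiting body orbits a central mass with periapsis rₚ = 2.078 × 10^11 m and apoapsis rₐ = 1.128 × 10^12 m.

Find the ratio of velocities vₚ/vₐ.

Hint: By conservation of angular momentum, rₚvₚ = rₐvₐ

Conservation of angular momentum gives rₚvₚ = rₐvₐ, so vₚ/vₐ = rₐ/rₚ.
vₚ/vₐ = 1.128e+12 / 2.078e+11 ≈ 5.428.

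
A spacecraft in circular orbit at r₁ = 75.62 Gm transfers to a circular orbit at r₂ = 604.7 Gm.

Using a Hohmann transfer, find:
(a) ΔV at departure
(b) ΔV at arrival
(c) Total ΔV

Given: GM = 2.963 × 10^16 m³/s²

Convert to SI: r₁ = 75.62 Gm = 7.562e+10 m; r₂ = 604.7 Gm = 6.047e+11 m.
Transfer semi-major axis: a_t = (r₁ + r₂)/2 = (7.562e+10 + 6.047e+11)/2 = 3.4016e+11 m.
Circular speeds: v₁ = √(GM/r₁) = 625.961 m/s, v₂ = √(GM/r₂) = 221.358 m/s.
Transfer speeds (vis-viva v² = GM(2/r − 1/a_t)): v₁ᵗ = 834.595 m/s, v₂ᵗ = 104.369 m/s.
(a) ΔV₁ = |v₁ᵗ − v₁| ≈ 208.6 m/s = 208.6 m/s.
(b) ΔV₂ = |v₂ − v₂ᵗ| ≈ 117 m/s = 117 m/s.
(c) ΔV_total = ΔV₁ + ΔV₂ ≈ 325.6 m/s = 325.6 m/s.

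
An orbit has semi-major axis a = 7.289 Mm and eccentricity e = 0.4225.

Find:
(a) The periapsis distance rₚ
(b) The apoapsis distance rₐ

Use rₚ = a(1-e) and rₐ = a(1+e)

Convert to SI: a = 7.289 Mm = 7.289e+06 m.
(a) rₚ = a(1 − e) = 7.289e+06 · (1 − 0.4225) = 7.289e+06 · 0.5775 ≈ 4.209e+06 m = 4.209 Mm.
(b) rₐ = a(1 + e) = 7.289e+06 · (1 + 0.4225) = 7.289e+06 · 1.4225 ≈ 1.037e+07 m = 10.37 Mm.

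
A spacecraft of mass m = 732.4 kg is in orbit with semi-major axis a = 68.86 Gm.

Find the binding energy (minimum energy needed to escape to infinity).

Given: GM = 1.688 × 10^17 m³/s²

Convert to SI: a = 68.86 Gm = 6.886e+10 m.
Total orbital energy is E = −GMm/(2a); binding energy is E_bind = −E = GMm/(2a).
E_bind = 1.688e+17 · 732.4 / (2 · 6.886e+10) J ≈ 8.977e+08 J = 897.7 MJ.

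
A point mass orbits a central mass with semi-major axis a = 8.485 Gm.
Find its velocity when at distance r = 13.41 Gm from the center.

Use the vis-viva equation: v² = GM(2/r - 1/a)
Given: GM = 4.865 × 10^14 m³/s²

Convert to SI: a = 8.485 Gm = 8.485e+09 m; r = 13.41 Gm = 1.341e+10 m.
Vis-viva: v = √(GM · (2/r − 1/a)).
2/r − 1/a = 2/1.341e+10 − 1/8.485e+09 = 3.12874e-11 m⁻¹.
v = √(4.865e+14 · 3.12874e-11) m/s ≈ 123.4 m/s = 123.4 m/s.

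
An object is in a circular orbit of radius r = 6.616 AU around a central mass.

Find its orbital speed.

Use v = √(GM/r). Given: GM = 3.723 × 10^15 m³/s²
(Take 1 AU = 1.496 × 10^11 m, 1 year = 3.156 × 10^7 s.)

Convert to SI: r = 6.616 AU = 9.89754e+11 m.
For a circular orbit, gravity supplies the centripetal force, so v = √(GM / r).
v = √(3.723e+15 / 9.89754e+11) m/s ≈ 61.33 m/s = 0.01294 AU/year.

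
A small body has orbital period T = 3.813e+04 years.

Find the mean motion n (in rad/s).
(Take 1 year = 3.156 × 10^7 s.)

Convert to SI: T = 3.813e+04 years = 1.20338e+12 s.
n = 2π / T.
n = 2π / 1.20338e+12 s ≈ 5.221e-12 rad/s.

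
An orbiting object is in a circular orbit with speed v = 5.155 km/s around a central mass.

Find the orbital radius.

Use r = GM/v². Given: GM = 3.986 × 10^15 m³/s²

Convert to SI: v = 5.155 km/s = 5155 m/s.
For a circular orbit, v² = GM / r, so r = GM / v².
r = 3.986e+15 / (5155)² m ≈ 1.5e+08 m = 150 Mm.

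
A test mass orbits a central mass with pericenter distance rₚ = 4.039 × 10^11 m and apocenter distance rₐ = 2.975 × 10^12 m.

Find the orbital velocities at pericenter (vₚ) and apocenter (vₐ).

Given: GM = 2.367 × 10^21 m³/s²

Use the vis-viva equation v² = GM(2/r − 1/a) with a = (rₚ + rₐ)/2 = (4.039e+11 + 2.975e+12)/2 = 1.68945e+12 m.
vₚ = √(GM · (2/rₚ − 1/a)) = √(2.367e+21 · (2/4.039e+11 − 1/1.68945e+12)) m/s ≈ 1.016e+05 m/s = 101.6 km/s.
vₐ = √(GM · (2/rₐ − 1/a)) = √(2.367e+21 · (2/2.975e+12 − 1/1.68945e+12)) m/s ≈ 1.379e+04 m/s = 13.79 km/s.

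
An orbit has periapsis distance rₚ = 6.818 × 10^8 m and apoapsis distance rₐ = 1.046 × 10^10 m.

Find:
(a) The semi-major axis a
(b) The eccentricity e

(a) a = (rₚ + rₐ) / 2 = (6.818e+08 + 1.046e+10) / 2 ≈ 5.571e+09 m = 5.571 × 10^9 m.
(b) e = (rₐ − rₚ) / (rₐ + rₚ) = (1.046e+10 − 6.818e+08) / (1.046e+10 + 6.818e+08) ≈ 0.8776.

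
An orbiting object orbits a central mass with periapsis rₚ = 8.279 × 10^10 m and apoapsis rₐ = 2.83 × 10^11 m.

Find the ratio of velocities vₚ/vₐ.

Conservation of angular momentum gives rₚvₚ = rₐvₐ, so vₚ/vₐ = rₐ/rₚ.
vₚ/vₐ = 2.83e+11 / 8.279e+10 ≈ 3.418.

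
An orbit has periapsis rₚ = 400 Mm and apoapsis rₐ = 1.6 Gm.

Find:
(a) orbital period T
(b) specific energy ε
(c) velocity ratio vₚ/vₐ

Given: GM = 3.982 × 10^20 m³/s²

Convert to SI: rₚ = 400 Mm = 4e+08 m; rₐ = 1.6 Gm = 1.6e+09 m.
(a) With a = (rₚ + rₐ)/2 = 1e+09 m, T = 2π √(a³/GM) = 2π √((1e+09)³/3.982e+20) s ≈ 9957 s
(b) With a = (rₚ + rₐ)/2 = 1e+09 m, ε = −GM/(2a) = −3.982e+20/(2 · 1e+09) J/kg ≈ -1.991e+11 J/kg
(c) Conservation of angular momentum (rₚvₚ = rₐvₐ) gives vₚ/vₐ = rₐ/rₚ = 1.6e+09/4e+08 ≈ 4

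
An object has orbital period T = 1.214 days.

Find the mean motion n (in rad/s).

Convert to SI: T = 1.214 days = 104890 s.
n = 2π / T.
n = 2π / 104890 s ≈ 5.99e-05 rad/s.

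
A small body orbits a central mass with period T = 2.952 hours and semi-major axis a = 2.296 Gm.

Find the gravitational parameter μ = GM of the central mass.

Convert to SI: T = 2.952 hours = 10627.2 s; a = 2.296 Gm = 2.296e+09 m.
GM = 4π² · a³ / T².
GM = 4π² · (2.296e+09)³ / (10627.2)² m³/s² ≈ 4.231e+21 m³/s² = 4.231 × 10^21 m³/s².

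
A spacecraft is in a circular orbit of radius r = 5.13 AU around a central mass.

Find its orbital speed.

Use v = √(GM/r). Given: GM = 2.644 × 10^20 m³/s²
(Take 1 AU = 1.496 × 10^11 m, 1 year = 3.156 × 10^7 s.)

Convert to SI: r = 5.13 AU = 7.67448e+11 m.
For a circular orbit, gravity supplies the centripetal force, so v = √(GM / r).
v = √(2.644e+20 / 7.67448e+11) m/s ≈ 1.856e+04 m/s = 3.916 AU/year.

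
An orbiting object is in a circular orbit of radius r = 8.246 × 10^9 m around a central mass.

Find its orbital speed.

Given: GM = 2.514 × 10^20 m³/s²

For a circular orbit, gravity supplies the centripetal force, so v = √(GM / r).
v = √(2.514e+20 / 8.246e+09) m/s ≈ 1.746e+05 m/s = 174.6 km/s.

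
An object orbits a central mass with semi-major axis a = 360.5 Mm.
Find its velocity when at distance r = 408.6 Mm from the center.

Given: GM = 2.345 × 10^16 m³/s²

Convert to SI: a = 360.5 Mm = 3.605e+08 m; r = 408.6 Mm = 4.086e+08 m.
Vis-viva: v = √(GM · (2/r − 1/a)).
2/r − 1/a = 2/4.086e+08 − 1/3.605e+08 = 2.12084e-09 m⁻¹.
v = √(2.345e+16 · 2.12084e-09) m/s ≈ 7052 m/s = 7.052 km/s.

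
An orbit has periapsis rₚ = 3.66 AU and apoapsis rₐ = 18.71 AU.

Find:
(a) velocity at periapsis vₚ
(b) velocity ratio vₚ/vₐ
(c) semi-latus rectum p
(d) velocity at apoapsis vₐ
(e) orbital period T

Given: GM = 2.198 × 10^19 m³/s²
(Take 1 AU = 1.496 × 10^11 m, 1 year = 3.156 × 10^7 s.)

Convert to SI: rₚ = 3.66 AU = 5.47536e+11 m; rₐ = 18.71 AU = 2.79902e+12 m.
(a) With a = (rₚ + rₐ)/2 = 1.67328e+12 m, vₚ = √(GM (2/rₚ − 1/a)) = √(2.198e+19 · (2/5.47536e+11 − 1/1.67328e+12)) m/s ≈ 8195 m/s
(b) Conservation of angular momentum (rₚvₚ = rₐvₐ) gives vₚ/vₐ = rₐ/rₚ = 2.79902e+12/5.47536e+11 ≈ 5.112
(c) From a = (rₚ + rₐ)/2 = 1.67328e+12 m and e = (rₐ − rₚ)/(rₐ + rₚ) = 0.672776, p = a(1 − e²) = 1.67328e+12 · (1 − (0.672776)²) ≈ 9.159e+11 m
(d) With a = (rₚ + rₐ)/2 = 1.67328e+12 m, vₐ = √(GM (2/rₐ − 1/a)) = √(2.198e+19 · (2/2.79902e+12 − 1/1.67328e+12)) m/s ≈ 1603 m/s
(e) With a = (rₚ + rₐ)/2 = 1.67328e+12 m, T = 2π √(a³/GM) = 2π √((1.67328e+12)³/2.198e+19) s ≈ 2.901e+09 s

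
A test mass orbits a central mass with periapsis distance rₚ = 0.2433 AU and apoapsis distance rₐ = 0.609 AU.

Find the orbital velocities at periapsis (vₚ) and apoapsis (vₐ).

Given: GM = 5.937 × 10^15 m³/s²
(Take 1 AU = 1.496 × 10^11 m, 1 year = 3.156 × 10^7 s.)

Convert to SI: rₚ = 0.2433 AU = 3.63977e+10 m; rₐ = 0.609 AU = 9.11064e+10 m.
Use the vis-viva equation v² = GM(2/r − 1/a) with a = (rₚ + rₐ)/2 = (3.63977e+10 + 9.11064e+10)/2 = 6.3752e+10 m.
vₚ = √(GM · (2/rₚ − 1/a)) = √(5.937e+15 · (2/3.63977e+10 − 1/6.3752e+10)) m/s ≈ 482.8 m/s = 0.1019 AU/year.
vₐ = √(GM · (2/rₐ − 1/a)) = √(5.937e+15 · (2/9.11064e+10 − 1/6.3752e+10)) m/s ≈ 192.9 m/s = 0.04069 AU/year.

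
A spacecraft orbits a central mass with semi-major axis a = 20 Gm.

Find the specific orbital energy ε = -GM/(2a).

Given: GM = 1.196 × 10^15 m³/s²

Convert to SI: a = 20 Gm = 2e+10 m.
ε = −GM / (2a).
ε = −1.196e+15 / (2 · 2e+10) J/kg ≈ -2.99e+04 J/kg = -29.9 kJ/kg.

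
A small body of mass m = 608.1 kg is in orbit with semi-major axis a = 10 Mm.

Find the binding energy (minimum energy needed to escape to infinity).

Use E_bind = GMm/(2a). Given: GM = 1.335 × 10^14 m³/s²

Convert to SI: a = 10 Mm = 1e+07 m.
Total orbital energy is E = −GMm/(2a); binding energy is E_bind = −E = GMm/(2a).
E_bind = 1.335e+14 · 608.1 / (2 · 1e+07) J ≈ 4.059e+09 J = 4.059 GJ.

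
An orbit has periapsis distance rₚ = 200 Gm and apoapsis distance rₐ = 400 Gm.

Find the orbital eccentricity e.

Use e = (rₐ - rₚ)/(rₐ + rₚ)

Convert to SI: rₚ = 200 Gm = 2e+11 m; rₐ = 400 Gm = 4e+11 m.
e = (rₐ − rₚ) / (rₐ + rₚ).
e = (4e+11 − 2e+11) / (4e+11 + 2e+11) = 2e+11 / 6e+11 ≈ 0.3333.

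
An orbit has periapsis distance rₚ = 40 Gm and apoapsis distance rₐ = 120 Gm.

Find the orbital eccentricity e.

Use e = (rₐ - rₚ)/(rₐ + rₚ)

Convert to SI: rₚ = 40 Gm = 4e+10 m; rₐ = 120 Gm = 1.2e+11 m.
e = (rₐ − rₚ) / (rₐ + rₚ).
e = (1.2e+11 − 4e+10) / (1.2e+11 + 4e+10) = 8e+10 / 1.6e+11 ≈ 0.5.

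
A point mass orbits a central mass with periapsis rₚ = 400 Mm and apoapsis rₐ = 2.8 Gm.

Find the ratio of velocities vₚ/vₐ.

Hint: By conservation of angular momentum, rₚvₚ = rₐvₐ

Convert to SI: rₚ = 400 Mm = 4e+08 m; rₐ = 2.8 Gm = 2.8e+09 m.
Conservation of angular momentum gives rₚvₚ = rₐvₐ, so vₚ/vₐ = rₐ/rₚ.
vₚ/vₐ = 2.8e+09 / 4e+08 ≈ 7.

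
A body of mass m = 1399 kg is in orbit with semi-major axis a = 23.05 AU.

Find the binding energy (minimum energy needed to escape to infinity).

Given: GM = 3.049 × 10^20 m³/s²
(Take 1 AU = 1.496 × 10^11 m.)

Convert to SI: a = 23.05 AU = 3.44828e+12 m.
Total orbital energy is E = −GMm/(2a); binding energy is E_bind = −E = GMm/(2a).
E_bind = 3.049e+20 · 1399 / (2 · 3.44828e+12) J ≈ 6.185e+10 J = 61.85 GJ.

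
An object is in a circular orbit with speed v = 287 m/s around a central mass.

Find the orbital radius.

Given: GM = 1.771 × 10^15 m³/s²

For a circular orbit, v² = GM / r, so r = GM / v².
r = 1.771e+15 / (287)² m ≈ 2.15e+10 m = 2.15 × 10^10 m.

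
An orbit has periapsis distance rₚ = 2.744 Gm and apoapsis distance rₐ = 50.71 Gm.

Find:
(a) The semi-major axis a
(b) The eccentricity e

Convert to SI: rₚ = 2.744 Gm = 2.744e+09 m; rₐ = 50.71 Gm = 5.071e+10 m.
(a) a = (rₚ + rₐ) / 2 = (2.744e+09 + 5.071e+10) / 2 ≈ 2.673e+10 m = 26.73 Gm.
(b) e = (rₐ − rₚ) / (rₐ + rₚ) = (5.071e+10 − 2.744e+09) / (5.071e+10 + 2.744e+09) ≈ 0.8973.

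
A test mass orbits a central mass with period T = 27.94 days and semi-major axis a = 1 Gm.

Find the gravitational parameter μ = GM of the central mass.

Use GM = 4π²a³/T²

Convert to SI: T = 27.94 days = 2.41402e+06 s; a = 1 Gm = 1e+09 m.
GM = 4π² · a³ / T².
GM = 4π² · (1e+09)³ / (2.41402e+06)² m³/s² ≈ 6.775e+15 m³/s² = 6.775 × 10^15 m³/s².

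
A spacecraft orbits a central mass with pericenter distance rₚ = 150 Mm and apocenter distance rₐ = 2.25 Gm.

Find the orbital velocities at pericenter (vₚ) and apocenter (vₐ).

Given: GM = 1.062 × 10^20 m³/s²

Convert to SI: rₚ = 150 Mm = 1.5e+08 m; rₐ = 2.25 Gm = 2.25e+09 m.
Use the vis-viva equation v² = GM(2/r − 1/a) with a = (rₚ + rₐ)/2 = (1.5e+08 + 2.25e+09)/2 = 1.2e+09 m.
vₚ = √(GM · (2/rₚ − 1/a)) = √(1.062e+20 · (2/1.5e+08 − 1/1.2e+09)) m/s ≈ 1.152e+06 m/s = 1152 km/s.
vₐ = √(GM · (2/rₐ − 1/a)) = √(1.062e+20 · (2/2.25e+09 − 1/1.2e+09)) m/s ≈ 7.681e+04 m/s = 76.81 km/s.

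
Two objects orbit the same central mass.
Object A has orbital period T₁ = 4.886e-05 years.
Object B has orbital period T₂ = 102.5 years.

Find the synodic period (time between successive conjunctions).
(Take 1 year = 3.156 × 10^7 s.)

Convert to SI: T₁ = 4.886e-05 years = 1542.02 s; T₂ = 102.5 years = 3.2349e+09 s.
T_syn = |T₁ · T₂ / (T₁ − T₂)|.
T_syn = |1542.02 · 3.2349e+09 / (1542.02 − 3.2349e+09)| s ≈ 1542 s = 4.886e-05 years.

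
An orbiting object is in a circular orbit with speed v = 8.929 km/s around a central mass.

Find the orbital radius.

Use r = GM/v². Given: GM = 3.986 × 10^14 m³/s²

Convert to SI: v = 8.929 km/s = 8929 m/s.
For a circular orbit, v² = GM / r, so r = GM / v².
r = 3.986e+14 / (8929)² m ≈ 5e+06 m = 5 Mm.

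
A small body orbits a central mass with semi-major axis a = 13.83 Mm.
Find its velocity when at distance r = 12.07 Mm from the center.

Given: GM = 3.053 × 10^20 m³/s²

Convert to SI: a = 13.83 Mm = 1.383e+07 m; r = 12.07 Mm = 1.207e+07 m.
Vis-viva: v = √(GM · (2/r − 1/a)).
2/r − 1/a = 2/1.207e+07 − 1/1.383e+07 = 9.33935e-08 m⁻¹.
v = √(3.053e+20 · 9.33935e-08) m/s ≈ 5.34e+06 m/s = 5340 km/s.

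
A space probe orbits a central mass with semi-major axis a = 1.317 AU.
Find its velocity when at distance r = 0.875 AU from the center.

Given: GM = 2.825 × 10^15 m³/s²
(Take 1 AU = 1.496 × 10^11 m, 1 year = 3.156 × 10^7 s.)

Convert to SI: a = 1.317 AU = 1.97023e+11 m; r = 0.875 AU = 1.309e+11 m.
Vis-viva: v = √(GM · (2/r − 1/a)).
2/r − 1/a = 2/1.309e+11 − 1/1.97023e+11 = 1.02033e-11 m⁻¹.
v = √(2.825e+15 · 1.02033e-11) m/s ≈ 169.8 m/s = 0.03582 AU/year.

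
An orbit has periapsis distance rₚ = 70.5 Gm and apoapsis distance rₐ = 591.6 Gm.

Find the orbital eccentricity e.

Convert to SI: rₚ = 70.5 Gm = 7.05e+10 m; rₐ = 591.6 Gm = 5.916e+11 m.
e = (rₐ − rₚ) / (rₐ + rₚ).
e = (5.916e+11 − 7.05e+10) / (5.916e+11 + 7.05e+10) = 5.211e+11 / 6.621e+11 ≈ 0.787.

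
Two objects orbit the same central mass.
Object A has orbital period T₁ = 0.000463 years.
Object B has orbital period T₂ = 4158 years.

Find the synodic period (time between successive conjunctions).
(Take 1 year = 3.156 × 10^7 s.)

Convert to SI: T₁ = 0.000463 years = 14612.3 s; T₂ = 4158 years = 1.31226e+11 s.
T_syn = |T₁ · T₂ / (T₁ − T₂)|.
T_syn = |14612.3 · 1.31226e+11 / (14612.3 − 1.31226e+11)| s ≈ 1.461e+04 s = 0.000463 years.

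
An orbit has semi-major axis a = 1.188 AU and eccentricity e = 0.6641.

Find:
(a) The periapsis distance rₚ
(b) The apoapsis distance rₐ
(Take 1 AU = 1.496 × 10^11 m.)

Convert to SI: a = 1.188 AU = 1.77725e+11 m.
(a) rₚ = a(1 − e) = 1.77725e+11 · (1 − 0.6641) = 1.77725e+11 · 0.3359 ≈ 5.97e+10 m = 0.399 AU.
(b) rₐ = a(1 + e) = 1.77725e+11 · (1 + 0.6641) = 1.77725e+11 · 1.6641 ≈ 2.958e+11 m = 1.977 AU.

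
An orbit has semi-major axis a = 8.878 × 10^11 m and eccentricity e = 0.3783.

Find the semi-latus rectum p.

p = a (1 − e²).
p = 8.878e+11 · (1 − (0.3783)²) = 8.878e+11 · 0.856889 ≈ 7.607e+11 m = 7.607 × 10^11 m.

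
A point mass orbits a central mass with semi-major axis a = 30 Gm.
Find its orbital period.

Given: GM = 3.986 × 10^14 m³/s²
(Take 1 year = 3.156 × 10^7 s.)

Convert to SI: a = 30 Gm = 3e+10 m.
Kepler's third law: T = 2π √(a³ / GM).
Substituting a = 3e+10 m and GM = 3.986e+14 m³/s²:
T = 2π √((3e+10)³ / 3.986e+14) s
T ≈ 1.635e+09 s = 51.82 years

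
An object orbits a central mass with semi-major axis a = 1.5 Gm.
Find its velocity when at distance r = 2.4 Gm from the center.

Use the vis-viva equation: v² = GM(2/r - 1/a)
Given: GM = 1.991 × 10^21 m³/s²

Convert to SI: a = 1.5 Gm = 1.5e+09 m; r = 2.4 Gm = 2.4e+09 m.
Vis-viva: v = √(GM · (2/r − 1/a)).
2/r − 1/a = 2/2.4e+09 − 1/1.5e+09 = 1.66667e-10 m⁻¹.
v = √(1.991e+21 · 1.66667e-10) m/s ≈ 5.76e+05 m/s = 576 km/s.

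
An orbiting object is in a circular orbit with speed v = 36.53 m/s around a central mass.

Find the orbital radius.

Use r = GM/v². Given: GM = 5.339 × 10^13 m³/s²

For a circular orbit, v² = GM / r, so r = GM / v².
r = 5.339e+13 / (36.53)² m ≈ 4.001e+10 m = 40.01 Gm.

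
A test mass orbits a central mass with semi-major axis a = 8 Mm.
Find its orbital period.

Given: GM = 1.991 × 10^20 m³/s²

Convert to SI: a = 8 Mm = 8e+06 m.
Kepler's third law: T = 2π √(a³ / GM).
Substituting a = 8e+06 m and GM = 1.991e+20 m³/s²:
T = 2π √((8e+06)³ / 1.991e+20) s
T ≈ 10.08 s = 10.08 seconds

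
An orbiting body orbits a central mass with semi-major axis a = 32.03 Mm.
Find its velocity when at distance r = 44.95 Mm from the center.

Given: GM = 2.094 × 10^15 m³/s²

Convert to SI: a = 32.03 Mm = 3.203e+07 m; r = 44.95 Mm = 4.495e+07 m.
Vis-viva: v = √(GM · (2/r − 1/a)).
2/r − 1/a = 2/4.495e+07 − 1/3.203e+07 = 1.32732e-08 m⁻¹.
v = √(2.094e+15 · 1.32732e-08) m/s ≈ 5272 m/s = 5.272 km/s.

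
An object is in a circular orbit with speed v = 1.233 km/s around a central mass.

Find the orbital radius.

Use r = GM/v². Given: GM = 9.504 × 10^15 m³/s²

Convert to SI: v = 1.233 km/s = 1233 m/s.
For a circular orbit, v² = GM / r, so r = GM / v².
r = 9.504e+15 / (1233)² m ≈ 6.251e+09 m = 6.251 × 10^9 m.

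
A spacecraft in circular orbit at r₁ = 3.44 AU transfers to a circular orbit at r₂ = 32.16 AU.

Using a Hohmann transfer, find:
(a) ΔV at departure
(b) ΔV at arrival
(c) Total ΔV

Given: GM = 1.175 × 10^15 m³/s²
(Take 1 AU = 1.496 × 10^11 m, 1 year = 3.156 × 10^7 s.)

Convert to SI: r₁ = 3.44 AU = 5.14624e+11 m; r₂ = 32.16 AU = 4.81114e+12 m.
Transfer semi-major axis: a_t = (r₁ + r₂)/2 = (5.14624e+11 + 4.81114e+12)/2 = 2.66288e+12 m.
Circular speeds: v₁ = √(GM/r₁) = 47.7831 m/s, v₂ = √(GM/r₂) = 15.6277 m/s.
Transfer speeds (vis-viva v² = GM(2/r − 1/a_t)): v₁ᵗ = 64.2276 m/s, v₂ᵗ = 6.87012 m/s.
(a) ΔV₁ = |v₁ᵗ − v₁| ≈ 16.44 m/s = 0.003469 AU/year.
(b) ΔV₂ = |v₂ − v₂ᵗ| ≈ 8.758 m/s = 0.001848 AU/year.
(c) ΔV_total = ΔV₁ + ΔV₂ ≈ 25.2 m/s = 0.005317 AU/year.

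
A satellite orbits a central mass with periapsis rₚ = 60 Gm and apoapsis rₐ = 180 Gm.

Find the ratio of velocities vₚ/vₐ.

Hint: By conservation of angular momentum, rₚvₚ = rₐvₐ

Convert to SI: rₚ = 60 Gm = 6e+10 m; rₐ = 180 Gm = 1.8e+11 m.
Conservation of angular momentum gives rₚvₚ = rₐvₐ, so vₚ/vₐ = rₐ/rₚ.
vₚ/vₐ = 1.8e+11 / 6e+10 ≈ 3.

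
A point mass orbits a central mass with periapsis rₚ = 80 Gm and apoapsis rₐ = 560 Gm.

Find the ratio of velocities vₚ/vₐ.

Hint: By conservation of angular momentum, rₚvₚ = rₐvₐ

Convert to SI: rₚ = 80 Gm = 8e+10 m; rₐ = 560 Gm = 5.6e+11 m.
Conservation of angular momentum gives rₚvₚ = rₐvₐ, so vₚ/vₐ = rₐ/rₚ.
vₚ/vₐ = 5.6e+11 / 8e+10 ≈ 7.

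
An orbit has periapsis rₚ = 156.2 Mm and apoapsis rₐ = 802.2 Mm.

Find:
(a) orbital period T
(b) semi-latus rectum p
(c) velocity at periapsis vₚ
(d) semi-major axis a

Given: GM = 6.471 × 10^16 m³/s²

Convert to SI: rₚ = 156.2 Mm = 1.562e+08 m; rₐ = 802.2 Mm = 8.022e+08 m.
(a) With a = (rₚ + rₐ)/2 = 4.792e+08 m, T = 2π √(a³/GM) = 2π √((4.792e+08)³/6.471e+16) s ≈ 2.591e+05 s
(b) From a = (rₚ + rₐ)/2 = 4.792e+08 m and e = (rₐ − rₚ)/(rₐ + rₚ) = 0.67404, p = a(1 − e²) = 4.792e+08 · (1 − (0.67404)²) ≈ 2.615e+08 m
(c) With a = (rₚ + rₐ)/2 = 4.792e+08 m, vₚ = √(GM (2/rₚ − 1/a)) = √(6.471e+16 · (2/1.562e+08 − 1/4.792e+08)) m/s ≈ 2.633e+04 m/s
(d) a = (rₚ + rₐ)/2 = (1.562e+08 + 8.022e+08)/2 ≈ 4.792e+08 m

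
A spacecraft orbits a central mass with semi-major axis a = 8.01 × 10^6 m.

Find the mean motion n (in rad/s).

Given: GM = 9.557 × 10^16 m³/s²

n = √(GM / a³).
n = √(9.557e+16 / (8.01e+06)³) rad/s ≈ 0.01364 rad/s.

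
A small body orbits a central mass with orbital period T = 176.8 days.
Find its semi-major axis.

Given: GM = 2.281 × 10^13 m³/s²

Convert to SI: T = 176.8 days = 1.52755e+07 s.
Invert Kepler's third law: a = (GM · T² / (4π²))^(1/3).
Substituting T = 1.52755e+07 s and GM = 2.281e+13 m³/s²:
a = (2.281e+13 · (1.52755e+07)² / (4π²))^(1/3) m
a ≈ 5.128e+08 m = 512.8 Mm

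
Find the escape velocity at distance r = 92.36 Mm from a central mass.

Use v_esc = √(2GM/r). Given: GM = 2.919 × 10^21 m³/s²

Convert to SI: r = 92.36 Mm = 9.236e+07 m.
Escape velocity comes from setting total energy to zero: ½v² − GM/r = 0 ⇒ v_esc = √(2GM / r).
v_esc = √(2 · 2.919e+21 / 9.236e+07) m/s ≈ 7.95e+06 m/s = 7950 km/s.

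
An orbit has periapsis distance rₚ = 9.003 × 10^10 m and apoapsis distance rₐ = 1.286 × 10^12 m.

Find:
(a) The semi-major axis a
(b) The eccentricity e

(a) a = (rₚ + rₐ) / 2 = (9.003e+10 + 1.286e+12) / 2 ≈ 6.88e+11 m = 6.88 × 10^11 m.
(b) e = (rₐ − rₚ) / (rₐ + rₚ) = (1.286e+12 − 9.003e+10) / (1.286e+12 + 9.003e+10) ≈ 0.8691.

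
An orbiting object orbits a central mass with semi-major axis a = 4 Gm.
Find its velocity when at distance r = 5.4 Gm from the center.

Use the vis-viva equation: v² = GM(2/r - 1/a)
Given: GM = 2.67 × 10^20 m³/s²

Convert to SI: a = 4 Gm = 4e+09 m; r = 5.4 Gm = 5.4e+09 m.
Vis-viva: v = √(GM · (2/r − 1/a)).
2/r − 1/a = 2/5.4e+09 − 1/4e+09 = 1.2037e-10 m⁻¹.
v = √(2.67e+20 · 1.2037e-10) m/s ≈ 1.793e+05 m/s = 179.3 km/s.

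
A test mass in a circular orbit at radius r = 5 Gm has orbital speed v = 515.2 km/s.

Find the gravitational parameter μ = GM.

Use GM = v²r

Convert to SI: r = 5 Gm = 5e+09 m; v = 515.2 km/s = 515200 m/s.
For a circular orbit v² = GM/r, so GM = v² · r.
GM = (515200)² · 5e+09 m³/s² ≈ 1.327e+21 m³/s² = 1.327 × 10^21 m³/s².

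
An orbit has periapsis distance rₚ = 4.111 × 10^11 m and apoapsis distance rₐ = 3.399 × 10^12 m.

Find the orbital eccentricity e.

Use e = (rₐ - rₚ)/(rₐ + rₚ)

e = (rₐ − rₚ) / (rₐ + rₚ).
e = (3.399e+12 − 4.111e+11) / (3.399e+12 + 4.111e+11) = 2.9879e+12 / 3.8101e+12 ≈ 0.7842.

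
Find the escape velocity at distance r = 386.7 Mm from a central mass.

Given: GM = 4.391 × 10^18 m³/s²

Convert to SI: r = 386.7 Mm = 3.867e+08 m.
Escape velocity comes from setting total energy to zero: ½v² − GM/r = 0 ⇒ v_esc = √(2GM / r).
v_esc = √(2 · 4.391e+18 / 3.867e+08) m/s ≈ 1.507e+05 m/s = 150.7 km/s.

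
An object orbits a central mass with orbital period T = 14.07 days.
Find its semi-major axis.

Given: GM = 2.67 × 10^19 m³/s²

Convert to SI: T = 14.07 days = 1.21565e+06 s.
Invert Kepler's third law: a = (GM · T² / (4π²))^(1/3).
Substituting T = 1.21565e+06 s and GM = 2.67e+19 m³/s²:
a = (2.67e+19 · (1.21565e+06)² / (4π²))^(1/3) m
a ≈ 9.998e+09 m = 9.998 Gm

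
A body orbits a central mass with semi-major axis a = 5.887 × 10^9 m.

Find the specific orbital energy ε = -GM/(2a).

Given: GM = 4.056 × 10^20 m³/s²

ε = −GM / (2a).
ε = −4.056e+20 / (2 · 5.887e+09) J/kg ≈ -3.445e+10 J/kg = -34.45 GJ/kg.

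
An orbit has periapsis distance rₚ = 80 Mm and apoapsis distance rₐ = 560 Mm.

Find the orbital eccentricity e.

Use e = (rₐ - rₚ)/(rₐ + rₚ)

Convert to SI: rₚ = 80 Mm = 8e+07 m; rₐ = 560 Mm = 5.6e+08 m.
e = (rₐ − rₚ) / (rₐ + rₚ).
e = (5.6e+08 − 8e+07) / (5.6e+08 + 8e+07) = 4.8e+08 / 6.4e+08 ≈ 0.75.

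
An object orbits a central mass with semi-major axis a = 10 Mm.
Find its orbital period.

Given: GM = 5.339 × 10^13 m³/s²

Convert to SI: a = 10 Mm = 1e+07 m.
Kepler's third law: T = 2π √(a³ / GM).
Substituting a = 1e+07 m and GM = 5.339e+13 m³/s²:
T = 2π √((1e+07)³ / 5.339e+13) s
T ≈ 2.719e+04 s = 7.553 hours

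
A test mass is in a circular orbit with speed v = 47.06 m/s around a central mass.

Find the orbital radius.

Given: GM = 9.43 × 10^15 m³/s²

For a circular orbit, v² = GM / r, so r = GM / v².
r = 9.43e+15 / (47.06)² m ≈ 4.258e+12 m = 4.258 × 10^12 m.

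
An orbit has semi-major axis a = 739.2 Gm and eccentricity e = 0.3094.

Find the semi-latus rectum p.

Convert to SI: a = 739.2 Gm = 7.392e+11 m.
p = a (1 − e²).
p = 7.392e+11 · (1 − (0.3094)²) = 7.392e+11 · 0.904272 ≈ 6.684e+11 m = 668.4 Gm.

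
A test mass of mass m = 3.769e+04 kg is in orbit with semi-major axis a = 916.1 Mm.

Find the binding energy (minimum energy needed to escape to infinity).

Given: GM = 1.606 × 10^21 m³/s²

Convert to SI: a = 916.1 Mm = 9.161e+08 m.
Total orbital energy is E = −GMm/(2a); binding energy is E_bind = −E = GMm/(2a).
E_bind = 1.606e+21 · 3.769e+04 / (2 · 9.161e+08) J ≈ 3.304e+16 J = 33.04 PJ.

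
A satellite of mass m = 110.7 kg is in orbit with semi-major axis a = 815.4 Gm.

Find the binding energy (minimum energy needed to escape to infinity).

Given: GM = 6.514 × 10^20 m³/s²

Convert to SI: a = 815.4 Gm = 8.154e+11 m.
Total orbital energy is E = −GMm/(2a); binding energy is E_bind = −E = GMm/(2a).
E_bind = 6.514e+20 · 110.7 / (2 · 8.154e+11) J ≈ 4.422e+10 J = 44.22 GJ.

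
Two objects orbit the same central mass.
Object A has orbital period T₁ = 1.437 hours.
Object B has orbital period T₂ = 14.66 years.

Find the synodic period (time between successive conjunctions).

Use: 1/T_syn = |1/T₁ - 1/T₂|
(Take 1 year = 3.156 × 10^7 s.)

Convert to SI: T₁ = 1.437 hours = 5173.2 s; T₂ = 14.66 years = 4.6267e+08 s.
T_syn = |T₁ · T₂ / (T₁ − T₂)|.
T_syn = |5173.2 · 4.6267e+08 / (5173.2 − 4.6267e+08)| s ≈ 5173 s = 1.437 hours.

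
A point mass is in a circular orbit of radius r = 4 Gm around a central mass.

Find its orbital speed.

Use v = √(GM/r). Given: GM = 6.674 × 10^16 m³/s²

Convert to SI: r = 4 Gm = 4e+09 m.
For a circular orbit, gravity supplies the centripetal force, so v = √(GM / r).
v = √(6.674e+16 / 4e+09) m/s ≈ 4085 m/s = 4.085 km/s.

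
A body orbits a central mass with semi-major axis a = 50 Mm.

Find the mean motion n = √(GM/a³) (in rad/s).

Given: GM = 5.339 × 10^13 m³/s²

Convert to SI: a = 50 Mm = 5e+07 m.
n = √(GM / a³).
n = √(5.339e+13 / (5e+07)³) rad/s ≈ 2.067e-05 rad/s.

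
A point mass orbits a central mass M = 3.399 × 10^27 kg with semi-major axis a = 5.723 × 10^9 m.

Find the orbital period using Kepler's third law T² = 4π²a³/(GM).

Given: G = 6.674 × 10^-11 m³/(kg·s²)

GM = G · M = 6.674e-11 · 3.399e+27 = 2.26849e+17 m³/s².
Kepler's third law: T = 2π √(a³ / GM).
Substituting a = 5.723e+09 m and GM = 2.26849e+17 m³/s²:
T = 2π √((5.723e+09)³ / 2.26849e+17) s
T ≈ 5.711e+06 s = 66.1 days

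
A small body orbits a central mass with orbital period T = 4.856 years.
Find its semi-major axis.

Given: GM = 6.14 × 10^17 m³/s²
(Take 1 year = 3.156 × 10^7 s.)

Convert to SI: T = 4.856 years = 1.53255e+08 s.
Invert Kepler's third law: a = (GM · T² / (4π²))^(1/3).
Substituting T = 1.53255e+08 s and GM = 6.14e+17 m³/s²:
a = (6.14e+17 · (1.53255e+08)² / (4π²))^(1/3) m
a ≈ 7.148e+10 m = 71.48 Gm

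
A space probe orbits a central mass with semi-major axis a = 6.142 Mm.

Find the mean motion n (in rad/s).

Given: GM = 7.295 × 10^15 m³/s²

Convert to SI: a = 6.142 Mm = 6.142e+06 m.
n = √(GM / a³).
n = √(7.295e+15 / (6.142e+06)³) rad/s ≈ 0.005611 rad/s.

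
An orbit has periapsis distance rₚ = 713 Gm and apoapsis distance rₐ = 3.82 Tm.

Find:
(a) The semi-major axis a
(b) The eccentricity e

Convert to SI: rₚ = 713 Gm = 7.13e+11 m; rₐ = 3.82 Tm = 3.82e+12 m.
(a) a = (rₚ + rₐ) / 2 = (7.13e+11 + 3.82e+12) / 2 ≈ 2.266e+12 m = 2.267 Tm.
(b) e = (rₐ − rₚ) / (rₐ + rₚ) = (3.82e+12 − 7.13e+11) / (3.82e+12 + 7.13e+11) ≈ 0.6854.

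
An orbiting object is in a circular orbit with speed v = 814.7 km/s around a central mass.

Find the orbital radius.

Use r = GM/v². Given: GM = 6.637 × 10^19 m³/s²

Convert to SI: v = 814.7 km/s = 814700 m/s.
For a circular orbit, v² = GM / r, so r = GM / v².
r = 6.637e+19 / (814700)² m ≈ 9.999e+07 m = 99.99 Mm.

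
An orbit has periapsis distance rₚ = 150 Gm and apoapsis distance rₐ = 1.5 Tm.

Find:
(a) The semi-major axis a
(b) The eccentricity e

Convert to SI: rₚ = 150 Gm = 1.5e+11 m; rₐ = 1.5 Tm = 1.5e+12 m.
(a) a = (rₚ + rₐ) / 2 = (1.5e+11 + 1.5e+12) / 2 ≈ 8.25e+11 m = 825 Gm.
(b) e = (rₐ − rₚ) / (rₐ + rₚ) = (1.5e+12 − 1.5e+11) / (1.5e+12 + 1.5e+11) ≈ 0.8182.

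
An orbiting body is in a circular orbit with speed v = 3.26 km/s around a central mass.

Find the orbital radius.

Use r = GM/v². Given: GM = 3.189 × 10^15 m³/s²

Convert to SI: v = 3.26 km/s = 3260 m/s.
For a circular orbit, v² = GM / r, so r = GM / v².
r = 3.189e+15 / (3260)² m ≈ 3.001e+08 m = 300.1 Mm.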